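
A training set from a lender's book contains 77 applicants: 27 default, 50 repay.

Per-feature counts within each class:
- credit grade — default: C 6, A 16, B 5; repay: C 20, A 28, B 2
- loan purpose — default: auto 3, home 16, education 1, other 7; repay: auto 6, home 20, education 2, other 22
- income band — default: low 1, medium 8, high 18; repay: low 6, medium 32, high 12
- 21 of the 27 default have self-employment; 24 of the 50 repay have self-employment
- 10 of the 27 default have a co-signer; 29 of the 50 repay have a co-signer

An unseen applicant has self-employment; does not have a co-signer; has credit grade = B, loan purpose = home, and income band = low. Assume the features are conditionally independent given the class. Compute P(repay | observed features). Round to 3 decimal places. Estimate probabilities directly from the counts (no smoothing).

0.265

default: (27/77) × (5/27) × (16/27) × (1/27) × (21/27) × (17/27) ≈ 0.000697931
repay: (50/77) × (2/50) × (20/50) × (6/50) × (24/50) × (21/50) ≈ 0.000251345
P(repay | x) = 0.000251345 / 0.000949276 ≈ 0.265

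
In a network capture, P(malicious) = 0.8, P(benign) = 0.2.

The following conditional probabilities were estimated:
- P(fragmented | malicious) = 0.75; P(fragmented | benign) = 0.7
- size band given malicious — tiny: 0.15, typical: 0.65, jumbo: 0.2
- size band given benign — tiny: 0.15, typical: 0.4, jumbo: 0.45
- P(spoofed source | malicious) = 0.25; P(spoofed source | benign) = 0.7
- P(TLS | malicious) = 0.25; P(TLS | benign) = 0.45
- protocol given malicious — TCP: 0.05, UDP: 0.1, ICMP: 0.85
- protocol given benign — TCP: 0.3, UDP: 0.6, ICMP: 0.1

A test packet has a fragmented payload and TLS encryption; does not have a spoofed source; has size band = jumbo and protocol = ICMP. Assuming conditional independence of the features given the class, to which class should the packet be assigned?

malicious: 0.8 × 0.75 × 0.2 × (1−0.25) × 0.25 × 0.85 = 0.019125
benign: 0.2 × 0.7 × 0.45 × (1−0.7) × 0.45 × 0.1 = 0.0008505
Highest score → malicious.

malicious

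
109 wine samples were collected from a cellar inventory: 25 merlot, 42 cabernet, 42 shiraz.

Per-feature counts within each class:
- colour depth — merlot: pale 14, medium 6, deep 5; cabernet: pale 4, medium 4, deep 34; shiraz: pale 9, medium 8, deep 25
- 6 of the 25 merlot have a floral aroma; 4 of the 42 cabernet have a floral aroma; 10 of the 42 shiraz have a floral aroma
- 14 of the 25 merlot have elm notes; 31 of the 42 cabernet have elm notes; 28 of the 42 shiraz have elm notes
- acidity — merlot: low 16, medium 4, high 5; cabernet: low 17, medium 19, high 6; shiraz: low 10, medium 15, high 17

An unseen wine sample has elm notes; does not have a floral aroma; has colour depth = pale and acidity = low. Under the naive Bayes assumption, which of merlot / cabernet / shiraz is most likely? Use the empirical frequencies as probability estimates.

merlot

merlot: (25/109) × (14/25) × (19/25) × (14/25) × (16/25) ≈ 0.0349851
cabernet: (42/109) × (4/42) × (38/42) × (31/42) × (17/42) ≈ 0.00991927
shiraz: (42/109) × (9/42) × (32/42) × (28/42) × (10/42) ≈ 0.00998565
Highest score → merlot.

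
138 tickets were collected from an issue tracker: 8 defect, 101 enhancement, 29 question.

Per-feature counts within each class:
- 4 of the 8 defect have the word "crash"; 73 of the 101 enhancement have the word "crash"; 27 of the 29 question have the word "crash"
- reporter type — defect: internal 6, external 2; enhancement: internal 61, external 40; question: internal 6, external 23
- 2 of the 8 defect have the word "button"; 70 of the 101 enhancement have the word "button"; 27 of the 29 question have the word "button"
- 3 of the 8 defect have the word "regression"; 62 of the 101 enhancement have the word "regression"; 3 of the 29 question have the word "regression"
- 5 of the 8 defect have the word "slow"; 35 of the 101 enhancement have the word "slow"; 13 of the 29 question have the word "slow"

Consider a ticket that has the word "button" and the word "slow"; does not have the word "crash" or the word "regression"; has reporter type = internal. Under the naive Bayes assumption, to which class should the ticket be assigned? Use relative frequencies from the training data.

enhancement

defect: (8/138) × (4/8) × (6/8) × (2/8) × (5/8) × (5/8) ≈ 0.00212296
enhancement: (101/138) × (28/101) × (61/101) × (70/101) × (39/101) × (35/101) ≈ 0.0113646
question: (29/138) × (2/29) × (6/29) × (27/29) × (26/29) × (13/29) ≈ 0.00112199
Highest score → enhancement.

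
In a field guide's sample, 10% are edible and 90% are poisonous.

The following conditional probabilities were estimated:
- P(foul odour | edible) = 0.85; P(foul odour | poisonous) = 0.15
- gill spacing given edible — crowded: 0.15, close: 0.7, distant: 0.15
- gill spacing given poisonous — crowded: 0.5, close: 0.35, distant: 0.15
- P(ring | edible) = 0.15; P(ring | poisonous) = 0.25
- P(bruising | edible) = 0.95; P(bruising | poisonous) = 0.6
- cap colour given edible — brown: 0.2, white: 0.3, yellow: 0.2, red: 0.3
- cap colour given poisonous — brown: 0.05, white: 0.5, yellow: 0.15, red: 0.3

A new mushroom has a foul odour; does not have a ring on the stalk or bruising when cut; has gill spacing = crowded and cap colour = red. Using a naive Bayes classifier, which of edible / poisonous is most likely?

poisonous

edible: 0.1 × 0.85 × 0.15 × (1−0.15) × (1−0.95) × 0.3 = 0.0001625625
poisonous: 0.9 × 0.15 × 0.5 × (1−0.25) × (1−0.6) × 0.3 = 0.006075
Highest score → poisonous.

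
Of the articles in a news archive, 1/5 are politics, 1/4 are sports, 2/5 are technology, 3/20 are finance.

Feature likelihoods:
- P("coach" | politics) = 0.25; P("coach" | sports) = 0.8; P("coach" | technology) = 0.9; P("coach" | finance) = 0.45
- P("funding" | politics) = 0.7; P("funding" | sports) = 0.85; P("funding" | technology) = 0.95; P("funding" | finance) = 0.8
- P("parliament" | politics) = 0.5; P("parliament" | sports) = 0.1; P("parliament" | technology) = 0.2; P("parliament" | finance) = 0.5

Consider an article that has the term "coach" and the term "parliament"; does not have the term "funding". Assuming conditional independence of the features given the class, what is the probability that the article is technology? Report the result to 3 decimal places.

0.173

politics: 0.2 × 0.25 × (1−0.7) × 0.5 = 0.0075
sports: 0.25 × 0.8 × (1−0.85) × 0.1 = 0.003
technology: 0.4 × 0.9 × (1−0.95) × 0.2 = 0.0036
finance: 0.15 × 0.45 × (1−0.8) × 0.5 = 0.00675
P(technology | x) = 0.0036 / 0.02085 ≈ 0.173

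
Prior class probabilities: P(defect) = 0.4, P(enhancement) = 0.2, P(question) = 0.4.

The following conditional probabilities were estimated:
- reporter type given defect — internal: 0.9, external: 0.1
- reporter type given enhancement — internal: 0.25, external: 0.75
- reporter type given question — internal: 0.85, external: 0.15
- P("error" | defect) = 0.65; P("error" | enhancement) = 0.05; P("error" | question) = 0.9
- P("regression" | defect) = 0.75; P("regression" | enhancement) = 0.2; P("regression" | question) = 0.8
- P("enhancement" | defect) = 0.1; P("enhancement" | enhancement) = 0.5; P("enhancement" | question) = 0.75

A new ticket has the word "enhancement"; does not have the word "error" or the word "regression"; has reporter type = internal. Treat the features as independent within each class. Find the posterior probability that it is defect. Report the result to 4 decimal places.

defect: 0.4 × 0.9 × (1−0.65) × (1−0.75) × 0.1 = 0.00315
enhancement: 0.2 × 0.25 × (1−0.05) × (1−0.2) × 0.5 = 0.019
question: 0.4 × 0.85 × (1−0.9) × (1−0.8) × 0.75 = 0.0051
P(defect | x) = 0.00315 / 0.02725 ≈ 0.1156

0.1156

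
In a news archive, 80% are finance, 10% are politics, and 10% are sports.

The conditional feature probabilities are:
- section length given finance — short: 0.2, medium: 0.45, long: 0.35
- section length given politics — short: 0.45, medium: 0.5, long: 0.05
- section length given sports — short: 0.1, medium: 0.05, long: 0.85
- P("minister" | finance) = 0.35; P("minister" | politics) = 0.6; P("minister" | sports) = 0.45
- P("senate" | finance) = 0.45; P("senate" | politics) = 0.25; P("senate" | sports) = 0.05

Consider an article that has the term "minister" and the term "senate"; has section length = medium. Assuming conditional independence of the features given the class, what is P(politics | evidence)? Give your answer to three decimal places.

0.117

finance: 0.8 × 0.45 × 0.35 × 0.45 = 0.0567
politics: 0.1 × 0.5 × 0.6 × 0.25 = 0.0075
sports: 0.1 × 0.05 × 0.45 × 0.05 = 0.0001125
P(politics | x) = 0.0075 / 0.0643125 ≈ 0.117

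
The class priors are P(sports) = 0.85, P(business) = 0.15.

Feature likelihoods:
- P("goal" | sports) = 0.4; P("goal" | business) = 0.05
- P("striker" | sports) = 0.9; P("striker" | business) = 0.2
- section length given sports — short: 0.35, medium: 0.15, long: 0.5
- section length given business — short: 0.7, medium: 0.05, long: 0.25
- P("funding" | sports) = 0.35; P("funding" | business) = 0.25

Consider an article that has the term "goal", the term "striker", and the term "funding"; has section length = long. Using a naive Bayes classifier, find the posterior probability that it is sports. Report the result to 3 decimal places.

sports: 0.85 × 0.4 × 0.9 × 0.5 × 0.35 = 0.05355
business: 0.15 × 0.05 × 0.2 × 0.25 × 0.25 = 0.00009375
P(sports | x) = 0.05355 / 0.05364375 ≈ 0.998

0.998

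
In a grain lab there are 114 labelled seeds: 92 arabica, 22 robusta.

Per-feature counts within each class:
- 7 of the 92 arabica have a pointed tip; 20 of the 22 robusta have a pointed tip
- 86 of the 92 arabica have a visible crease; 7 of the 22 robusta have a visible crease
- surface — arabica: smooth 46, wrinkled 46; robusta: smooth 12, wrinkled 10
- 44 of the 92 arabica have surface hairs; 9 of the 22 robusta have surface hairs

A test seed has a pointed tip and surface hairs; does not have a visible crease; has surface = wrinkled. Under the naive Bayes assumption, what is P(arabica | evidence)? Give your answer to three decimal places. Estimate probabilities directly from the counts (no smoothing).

arabica: (92/114) × (7/92) × (6/92) × (46/92) × (44/92) ≈ 0.000957616
robusta: (22/114) × (20/22) × (15/22) × (10/22) × (9/22) ≈ 0.0222429
P(arabica | x) = 0.000957616 / 0.023200516 ≈ 0.041

0.041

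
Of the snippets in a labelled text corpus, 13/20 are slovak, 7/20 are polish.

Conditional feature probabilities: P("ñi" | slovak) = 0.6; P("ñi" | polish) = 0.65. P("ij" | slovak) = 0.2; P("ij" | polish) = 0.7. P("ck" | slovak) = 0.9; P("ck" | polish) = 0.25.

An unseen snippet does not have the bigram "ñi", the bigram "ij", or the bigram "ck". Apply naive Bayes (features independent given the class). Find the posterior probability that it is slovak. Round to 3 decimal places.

slovak: 0.65 × (1−0.6) × (1−0.2) × (1−0.9) = 0.0208
polish: 0.35 × (1−0.65) × (1−0.7) × (1−0.25) = 0.0275625
P(slovak | x) = 0.0208 / 0.0483625 ≈ 0.430

0.430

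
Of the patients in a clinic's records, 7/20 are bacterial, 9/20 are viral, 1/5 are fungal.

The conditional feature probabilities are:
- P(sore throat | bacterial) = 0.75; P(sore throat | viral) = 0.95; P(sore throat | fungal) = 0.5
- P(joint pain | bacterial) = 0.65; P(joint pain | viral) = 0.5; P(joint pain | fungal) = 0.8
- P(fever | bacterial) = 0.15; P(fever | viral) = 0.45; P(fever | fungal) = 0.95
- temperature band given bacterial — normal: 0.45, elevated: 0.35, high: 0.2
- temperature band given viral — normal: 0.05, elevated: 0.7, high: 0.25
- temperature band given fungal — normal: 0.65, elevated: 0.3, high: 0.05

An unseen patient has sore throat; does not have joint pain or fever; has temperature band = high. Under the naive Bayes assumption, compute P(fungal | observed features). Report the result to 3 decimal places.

bacterial: 0.35 × 0.75 × (1−0.65) × (1−0.15) × 0.2 = 0.01561875
viral: 0.45 × 0.95 × (1−0.5) × (1−0.45) × 0.25 = 0.029390625
fungal: 0.2 × 0.5 × (1−0.8) × (1−0.95) × 0.05 = 0.00005
P(fungal | x) = 0.00005 / 0.045059375 ≈ 0.001

0.001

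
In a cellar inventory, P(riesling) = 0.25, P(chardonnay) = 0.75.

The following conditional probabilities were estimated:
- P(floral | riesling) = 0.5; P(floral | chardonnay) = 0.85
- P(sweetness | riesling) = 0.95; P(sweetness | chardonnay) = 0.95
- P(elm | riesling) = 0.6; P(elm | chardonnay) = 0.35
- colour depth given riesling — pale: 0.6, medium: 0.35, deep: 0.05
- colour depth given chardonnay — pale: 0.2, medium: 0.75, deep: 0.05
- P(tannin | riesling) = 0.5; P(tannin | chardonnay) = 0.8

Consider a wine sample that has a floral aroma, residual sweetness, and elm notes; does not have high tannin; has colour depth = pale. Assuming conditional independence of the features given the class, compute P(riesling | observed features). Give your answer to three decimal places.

0.716

riesling: 0.25 × 0.5 × 0.95 × 0.6 × 0.6 × (1−0.5) = 0.021375
chardonnay: 0.75 × 0.85 × 0.95 × 0.35 × 0.2 × (1−0.8) = 0.00847875
P(riesling | x) = 0.021375 / 0.02985375 ≈ 0.716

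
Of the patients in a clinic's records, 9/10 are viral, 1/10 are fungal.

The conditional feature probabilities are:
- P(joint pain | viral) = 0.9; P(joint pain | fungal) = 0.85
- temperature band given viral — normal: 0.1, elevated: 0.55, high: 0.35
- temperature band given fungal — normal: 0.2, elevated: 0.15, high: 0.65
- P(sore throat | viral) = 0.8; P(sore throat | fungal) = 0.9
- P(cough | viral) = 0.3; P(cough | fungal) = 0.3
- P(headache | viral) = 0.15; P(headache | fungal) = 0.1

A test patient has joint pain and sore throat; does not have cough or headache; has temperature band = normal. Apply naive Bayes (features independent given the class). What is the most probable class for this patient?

viral: 0.9 × 0.9 × 0.1 × 0.8 × (1−0.3) × (1−0.15) = 0.038556
fungal: 0.1 × 0.85 × 0.2 × 0.9 × (1−0.3) × (1−0.1) = 0.009639
Highest score → viral.

viral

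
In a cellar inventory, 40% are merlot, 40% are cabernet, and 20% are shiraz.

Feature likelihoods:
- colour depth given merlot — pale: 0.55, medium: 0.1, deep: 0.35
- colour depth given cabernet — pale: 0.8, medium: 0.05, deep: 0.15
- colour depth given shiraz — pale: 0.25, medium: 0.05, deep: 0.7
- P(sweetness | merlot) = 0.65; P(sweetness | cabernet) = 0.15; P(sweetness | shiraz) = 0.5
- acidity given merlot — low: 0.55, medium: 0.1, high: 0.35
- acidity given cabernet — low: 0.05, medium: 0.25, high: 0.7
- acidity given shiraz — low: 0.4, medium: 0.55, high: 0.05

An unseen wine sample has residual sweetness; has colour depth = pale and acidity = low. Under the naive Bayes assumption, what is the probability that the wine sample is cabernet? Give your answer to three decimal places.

0.026

merlot: 0.4 × 0.55 × 0.65 × 0.55 = 0.07865
cabernet: 0.4 × 0.8 × 0.15 × 0.05 = 0.0024
shiraz: 0.2 × 0.25 × 0.5 × 0.4 = 0.01
P(cabernet | x) = 0.0024 / 0.09105 ≈ 0.026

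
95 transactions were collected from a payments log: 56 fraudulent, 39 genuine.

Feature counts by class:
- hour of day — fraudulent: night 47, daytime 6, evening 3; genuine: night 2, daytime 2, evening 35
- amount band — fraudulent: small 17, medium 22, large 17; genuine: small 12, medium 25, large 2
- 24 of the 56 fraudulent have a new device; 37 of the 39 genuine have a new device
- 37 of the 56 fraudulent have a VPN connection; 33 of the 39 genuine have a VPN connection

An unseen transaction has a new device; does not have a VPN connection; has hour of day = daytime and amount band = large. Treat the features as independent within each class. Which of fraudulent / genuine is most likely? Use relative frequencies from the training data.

fraudulent

fraudulent: (56/95) × (6/56) × (17/56) × (24/56) × (19/56) ≈ 0.0027879
genuine: (39/95) × (2/39) × (2/39) × (37/39) × (6/39) ≈ 0.000157578
Highest score → fraudulent.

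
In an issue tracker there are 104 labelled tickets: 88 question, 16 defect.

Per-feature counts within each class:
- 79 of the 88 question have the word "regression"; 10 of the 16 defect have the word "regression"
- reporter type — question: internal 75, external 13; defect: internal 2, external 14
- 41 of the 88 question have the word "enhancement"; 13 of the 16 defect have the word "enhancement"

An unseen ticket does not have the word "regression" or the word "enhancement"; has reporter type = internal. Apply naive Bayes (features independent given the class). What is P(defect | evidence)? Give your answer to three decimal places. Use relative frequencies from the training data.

question: (88/104) × (9/88) × (75/88) × (47/88) ≈ 0.0393915
defect: (16/104) × (6/16) × (2/16) × (3/16) ≈ 0.00135216
P(defect | x) = 0.00135216 / 0.04074366 ≈ 0.033

0.033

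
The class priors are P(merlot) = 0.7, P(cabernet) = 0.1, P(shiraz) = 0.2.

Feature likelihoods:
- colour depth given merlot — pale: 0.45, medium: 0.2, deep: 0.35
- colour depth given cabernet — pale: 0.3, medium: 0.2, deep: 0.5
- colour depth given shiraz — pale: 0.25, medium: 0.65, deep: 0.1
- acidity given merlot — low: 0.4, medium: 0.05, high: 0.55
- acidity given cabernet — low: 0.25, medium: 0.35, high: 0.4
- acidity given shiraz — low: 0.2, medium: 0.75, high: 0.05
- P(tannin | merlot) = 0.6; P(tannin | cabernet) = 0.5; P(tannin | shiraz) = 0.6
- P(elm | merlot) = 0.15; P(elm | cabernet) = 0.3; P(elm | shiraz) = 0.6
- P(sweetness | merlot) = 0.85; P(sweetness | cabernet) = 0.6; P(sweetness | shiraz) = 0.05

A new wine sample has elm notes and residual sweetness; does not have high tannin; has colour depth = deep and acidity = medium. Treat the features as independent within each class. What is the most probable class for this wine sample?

cabernet

merlot: 0.7 × 0.35 × 0.05 × (1−0.6) × 0.15 × 0.85 = 0.00062475
cabernet: 0.1 × 0.5 × 0.35 × (1−0.5) × 0.3 × 0.6 = 0.001575
shiraz: 0.2 × 0.1 × 0.75 × (1−0.6) × 0.6 × 0.05 = 0.00018
Highest score → cabernet.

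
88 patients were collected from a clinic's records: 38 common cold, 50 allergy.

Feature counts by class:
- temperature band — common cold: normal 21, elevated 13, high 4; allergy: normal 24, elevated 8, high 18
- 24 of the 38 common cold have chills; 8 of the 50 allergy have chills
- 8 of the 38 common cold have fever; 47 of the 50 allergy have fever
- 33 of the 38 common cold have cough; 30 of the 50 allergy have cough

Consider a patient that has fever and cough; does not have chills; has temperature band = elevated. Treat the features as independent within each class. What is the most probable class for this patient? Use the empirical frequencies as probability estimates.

common cold: (38/88) × (13/38) × (14/38) × (8/38) × (33/38) ≈ 0.00995043
allergy: (50/88) × (8/50) × (42/50) × (47/50) × (30/50) ≈ 0.0430691
Highest score → allergy.

allergy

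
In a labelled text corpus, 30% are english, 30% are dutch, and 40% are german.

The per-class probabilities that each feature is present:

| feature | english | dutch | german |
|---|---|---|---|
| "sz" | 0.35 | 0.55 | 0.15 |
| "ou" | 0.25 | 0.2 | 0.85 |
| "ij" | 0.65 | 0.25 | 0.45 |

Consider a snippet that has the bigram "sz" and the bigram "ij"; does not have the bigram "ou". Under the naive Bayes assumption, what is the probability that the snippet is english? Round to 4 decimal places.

0.5801

english: 0.3 × 0.35 × (1−0.25) × 0.65 = 0.0511875
dutch: 0.3 × 0.55 × (1−0.2) × 0.25 = 0.033
german: 0.4 × 0.15 × (1−0.85) × 0.45 = 0.00405
P(english | x) = 0.0511875 / 0.0882375 ≈ 0.5801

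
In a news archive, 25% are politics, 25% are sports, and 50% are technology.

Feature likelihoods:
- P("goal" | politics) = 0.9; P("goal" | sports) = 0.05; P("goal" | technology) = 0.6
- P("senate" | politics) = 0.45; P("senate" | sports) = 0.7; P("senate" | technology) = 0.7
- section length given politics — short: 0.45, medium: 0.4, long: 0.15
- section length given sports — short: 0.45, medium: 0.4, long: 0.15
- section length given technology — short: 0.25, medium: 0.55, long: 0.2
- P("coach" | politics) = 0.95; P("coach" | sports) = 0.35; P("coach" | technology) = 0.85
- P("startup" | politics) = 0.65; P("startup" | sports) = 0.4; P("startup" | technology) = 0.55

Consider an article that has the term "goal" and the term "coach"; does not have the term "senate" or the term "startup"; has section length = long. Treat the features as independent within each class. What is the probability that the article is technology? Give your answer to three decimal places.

0.523

politics: 0.25 × 0.9 × (1−0.45) × 0.15 × 0.95 × (1−0.65) = 0.00617203125
sports: 0.25 × 0.05 × (1−0.7) × 0.15 × 0.35 × (1−0.4) = 0.000118125
technology: 0.5 × 0.6 × (1−0.7) × 0.2 × 0.85 × (1−0.55) = 0.006885
P(technology | x) = 0.006885 / 0.01317515625 ≈ 0.523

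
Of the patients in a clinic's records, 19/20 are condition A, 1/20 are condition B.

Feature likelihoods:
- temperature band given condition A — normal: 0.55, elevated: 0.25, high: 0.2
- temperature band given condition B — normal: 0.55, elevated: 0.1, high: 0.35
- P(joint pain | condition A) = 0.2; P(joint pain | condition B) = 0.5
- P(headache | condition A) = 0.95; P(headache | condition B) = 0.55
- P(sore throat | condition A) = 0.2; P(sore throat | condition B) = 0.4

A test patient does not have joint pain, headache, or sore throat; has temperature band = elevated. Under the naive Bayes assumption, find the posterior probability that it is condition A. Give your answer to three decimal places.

condition A: 0.95 × 0.25 × (1−0.2) × (1−0.95) × (1−0.2) = 0.0076
condition B: 0.05 × 0.1 × (1−0.5) × (1−0.55) × (1−0.4) = 0.000675
P(condition A | x) = 0.0076 / 0.008275 ≈ 0.918

0.918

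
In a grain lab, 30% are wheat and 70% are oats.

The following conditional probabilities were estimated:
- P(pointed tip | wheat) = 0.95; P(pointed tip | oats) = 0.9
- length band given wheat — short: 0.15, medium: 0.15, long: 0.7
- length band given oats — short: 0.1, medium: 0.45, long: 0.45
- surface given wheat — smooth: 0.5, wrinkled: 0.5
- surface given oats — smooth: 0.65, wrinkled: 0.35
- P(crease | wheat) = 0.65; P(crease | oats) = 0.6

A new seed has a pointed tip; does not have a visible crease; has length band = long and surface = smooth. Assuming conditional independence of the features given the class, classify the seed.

wheat: 0.3 × 0.95 × 0.7 × 0.5 × (1−0.65) = 0.0349125
oats: 0.7 × 0.9 × 0.45 × 0.65 × (1−0.6) = 0.07371
Highest score → oats.

oats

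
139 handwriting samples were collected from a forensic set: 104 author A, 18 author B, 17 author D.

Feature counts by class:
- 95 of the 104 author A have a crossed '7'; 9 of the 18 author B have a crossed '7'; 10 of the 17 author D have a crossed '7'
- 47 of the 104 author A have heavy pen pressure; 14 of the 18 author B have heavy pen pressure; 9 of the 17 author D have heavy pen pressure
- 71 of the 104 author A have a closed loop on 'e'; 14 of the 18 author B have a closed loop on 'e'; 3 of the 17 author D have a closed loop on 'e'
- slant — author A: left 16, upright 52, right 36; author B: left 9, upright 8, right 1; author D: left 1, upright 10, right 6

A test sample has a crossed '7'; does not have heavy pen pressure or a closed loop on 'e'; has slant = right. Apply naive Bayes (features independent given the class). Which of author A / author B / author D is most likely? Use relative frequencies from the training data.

author A

author A: (104/139) × (95/104) × (57/104) × (33/104) × (36/104) ≈ 0.0411434
author B: (18/139) × (9/18) × (4/18) × (4/18) × (1/18) ≈ 0.000177636
author D: (17/139) × (10/17) × (8/17) × (14/17) × (6/17) ≈ 0.00984029
Highest score → author A.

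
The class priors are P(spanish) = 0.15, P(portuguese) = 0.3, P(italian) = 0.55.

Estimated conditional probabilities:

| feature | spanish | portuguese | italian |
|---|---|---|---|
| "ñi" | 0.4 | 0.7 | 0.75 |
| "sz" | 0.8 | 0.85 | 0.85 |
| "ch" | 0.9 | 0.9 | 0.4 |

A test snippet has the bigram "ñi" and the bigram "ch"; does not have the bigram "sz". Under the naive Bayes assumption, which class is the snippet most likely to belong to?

spanish: 0.15 × 0.4 × (1−0.8) × 0.9 = 0.0108
portuguese: 0.3 × 0.7 × (1−0.85) × 0.9 = 0.02835
italian: 0.55 × 0.75 × (1−0.85) × 0.4 = 0.02475
Highest score → portuguese.

portuguese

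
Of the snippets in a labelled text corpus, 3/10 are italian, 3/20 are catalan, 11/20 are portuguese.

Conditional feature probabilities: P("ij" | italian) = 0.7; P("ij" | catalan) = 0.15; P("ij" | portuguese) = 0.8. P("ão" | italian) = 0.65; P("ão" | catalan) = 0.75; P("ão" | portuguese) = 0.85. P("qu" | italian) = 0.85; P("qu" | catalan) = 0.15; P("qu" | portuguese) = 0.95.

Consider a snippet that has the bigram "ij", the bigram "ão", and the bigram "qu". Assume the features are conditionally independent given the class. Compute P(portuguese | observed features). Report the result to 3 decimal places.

italian: 0.3 × 0.7 × 0.65 × 0.85 = 0.116025
catalan: 0.15 × 0.15 × 0.75 × 0.15 = 0.00253125
portuguese: 0.55 × 0.8 × 0.85 × 0.95 = 0.3553
P(portuguese | x) = 0.3553 / 0.47385625 ≈ 0.750

0.750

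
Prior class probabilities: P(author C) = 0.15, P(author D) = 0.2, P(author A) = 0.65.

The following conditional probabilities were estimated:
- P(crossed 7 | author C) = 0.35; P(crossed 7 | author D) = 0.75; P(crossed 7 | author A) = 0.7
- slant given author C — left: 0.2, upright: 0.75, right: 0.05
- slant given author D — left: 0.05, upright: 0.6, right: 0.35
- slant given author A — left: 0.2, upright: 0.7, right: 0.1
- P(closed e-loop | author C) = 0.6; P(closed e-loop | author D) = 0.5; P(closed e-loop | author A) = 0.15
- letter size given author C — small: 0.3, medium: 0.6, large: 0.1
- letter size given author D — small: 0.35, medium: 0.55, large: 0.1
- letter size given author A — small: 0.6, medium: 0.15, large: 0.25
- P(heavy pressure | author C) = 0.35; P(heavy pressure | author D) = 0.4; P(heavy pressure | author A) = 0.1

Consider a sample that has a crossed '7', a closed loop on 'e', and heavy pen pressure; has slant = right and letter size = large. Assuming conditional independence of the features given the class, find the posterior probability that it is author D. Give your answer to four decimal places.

0.8230

author C: 0.15 × 0.35 × 0.05 × 0.6 × 0.1 × 0.35 = 0.000055125
author D: 0.2 × 0.75 × 0.35 × 0.5 × 0.1 × 0.4 = 0.00105
author A: 0.65 × 0.7 × 0.1 × 0.15 × 0.25 × 0.1 = 0.000170625
P(author D | x) = 0.00105 / 0.00127575 ≈ 0.8230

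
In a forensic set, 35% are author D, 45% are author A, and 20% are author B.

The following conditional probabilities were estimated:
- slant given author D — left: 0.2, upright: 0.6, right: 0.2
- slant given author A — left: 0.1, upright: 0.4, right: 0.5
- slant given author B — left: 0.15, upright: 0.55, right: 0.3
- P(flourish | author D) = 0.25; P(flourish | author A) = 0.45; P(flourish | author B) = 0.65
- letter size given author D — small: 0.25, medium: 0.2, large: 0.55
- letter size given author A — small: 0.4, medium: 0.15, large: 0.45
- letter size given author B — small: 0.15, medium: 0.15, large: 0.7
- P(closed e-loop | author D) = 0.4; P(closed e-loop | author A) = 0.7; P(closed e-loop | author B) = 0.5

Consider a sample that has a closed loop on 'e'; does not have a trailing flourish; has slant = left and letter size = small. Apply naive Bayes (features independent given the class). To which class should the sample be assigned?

author A

author D: 0.35 × 0.2 × (1−0.25) × 0.25 × 0.4 = 0.00525
author A: 0.45 × 0.1 × (1−0.45) × 0.4 × 0.7 = 0.00693
author B: 0.2 × 0.15 × (1−0.65) × 0.15 × 0.5 = 0.0007875
Highest score → author A.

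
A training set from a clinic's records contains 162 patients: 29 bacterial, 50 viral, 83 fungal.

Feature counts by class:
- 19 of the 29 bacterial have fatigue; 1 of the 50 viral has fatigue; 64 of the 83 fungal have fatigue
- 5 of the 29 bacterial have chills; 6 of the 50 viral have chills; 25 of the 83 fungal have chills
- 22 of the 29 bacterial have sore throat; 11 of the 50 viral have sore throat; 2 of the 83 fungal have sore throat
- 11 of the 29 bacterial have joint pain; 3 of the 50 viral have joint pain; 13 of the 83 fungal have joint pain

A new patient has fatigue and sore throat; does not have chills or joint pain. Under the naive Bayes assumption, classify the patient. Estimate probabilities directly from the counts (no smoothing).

bacterial: (29/162) × (19/29) × (24/29) × (22/29) × (18/29) ≈ 0.0457037
viral: (50/162) × (1/50) × (44/50) × (11/50) × (47/50) ≈ 0.00112336
fungal: (83/162) × (64/83) × (58/83) × (2/83) × (70/83) ≈ 0.00561031
Highest score → bacterial.

bacterial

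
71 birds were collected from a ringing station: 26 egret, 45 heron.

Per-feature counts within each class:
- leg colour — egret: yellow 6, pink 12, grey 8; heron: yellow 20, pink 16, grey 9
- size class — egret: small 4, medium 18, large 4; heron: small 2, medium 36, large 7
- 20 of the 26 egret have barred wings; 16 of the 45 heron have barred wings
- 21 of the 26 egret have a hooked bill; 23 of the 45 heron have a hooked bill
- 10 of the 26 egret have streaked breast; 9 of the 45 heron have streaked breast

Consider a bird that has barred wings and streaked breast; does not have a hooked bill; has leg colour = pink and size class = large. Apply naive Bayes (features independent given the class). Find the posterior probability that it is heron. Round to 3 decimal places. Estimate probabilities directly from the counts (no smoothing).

egret: (26/71) × (12/26) × (4/26) × (20/26) × (5/26) × (10/26) ≈ 0.00147941
heron: (45/71) × (16/45) × (7/45) × (16/45) × (22/45) × (9/45) ≈ 0.00121869
P(heron | x) = 0.00121869 / 0.0026981 ≈ 0.452

0.452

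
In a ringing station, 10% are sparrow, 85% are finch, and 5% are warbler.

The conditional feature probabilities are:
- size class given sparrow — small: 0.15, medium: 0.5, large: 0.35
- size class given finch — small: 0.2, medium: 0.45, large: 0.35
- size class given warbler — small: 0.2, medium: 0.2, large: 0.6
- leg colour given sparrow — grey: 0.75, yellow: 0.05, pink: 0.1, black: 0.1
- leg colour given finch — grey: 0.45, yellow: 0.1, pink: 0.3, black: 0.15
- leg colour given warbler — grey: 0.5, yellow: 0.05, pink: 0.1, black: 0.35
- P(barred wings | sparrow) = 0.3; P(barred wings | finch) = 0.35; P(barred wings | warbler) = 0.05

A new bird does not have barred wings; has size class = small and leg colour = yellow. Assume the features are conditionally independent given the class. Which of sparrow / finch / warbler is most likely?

finch

sparrow: 0.1 × 0.15 × 0.05 × (1−0.3) = 0.000525
finch: 0.85 × 0.2 × 0.1 × (1−0.35) = 0.01105
warbler: 0.05 × 0.2 × 0.05 × (1−0.05) = 0.000475
Highest score → finch.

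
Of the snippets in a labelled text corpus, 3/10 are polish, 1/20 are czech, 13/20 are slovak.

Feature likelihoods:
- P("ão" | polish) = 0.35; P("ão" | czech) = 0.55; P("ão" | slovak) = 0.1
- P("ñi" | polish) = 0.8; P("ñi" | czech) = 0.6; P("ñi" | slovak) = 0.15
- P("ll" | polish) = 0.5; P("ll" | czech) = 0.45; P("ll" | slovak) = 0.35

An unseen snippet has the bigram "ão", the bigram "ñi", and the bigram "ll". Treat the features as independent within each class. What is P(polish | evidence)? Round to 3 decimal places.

polish: 0.3 × 0.35 × 0.8 × 0.5 = 0.042
czech: 0.05 × 0.55 × 0.6 × 0.45 = 0.007425
slovak: 0.65 × 0.1 × 0.15 × 0.35 = 0.0034125
P(polish | x) = 0.042 / 0.0528375 ≈ 0.795

0.795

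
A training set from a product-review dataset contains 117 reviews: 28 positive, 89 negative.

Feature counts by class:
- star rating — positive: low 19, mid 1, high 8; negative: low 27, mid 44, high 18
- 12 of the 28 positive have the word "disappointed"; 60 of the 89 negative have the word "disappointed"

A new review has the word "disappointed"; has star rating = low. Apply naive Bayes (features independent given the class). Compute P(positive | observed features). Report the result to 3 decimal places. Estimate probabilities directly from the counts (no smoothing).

positive: (28/117) × (19/28) × (12/28) ≈ 0.0695971
negative: (89/117) × (27/89) × (60/89) ≈ 0.155575
P(positive | x) = 0.0695971 / 0.2251721 ≈ 0.309

0.309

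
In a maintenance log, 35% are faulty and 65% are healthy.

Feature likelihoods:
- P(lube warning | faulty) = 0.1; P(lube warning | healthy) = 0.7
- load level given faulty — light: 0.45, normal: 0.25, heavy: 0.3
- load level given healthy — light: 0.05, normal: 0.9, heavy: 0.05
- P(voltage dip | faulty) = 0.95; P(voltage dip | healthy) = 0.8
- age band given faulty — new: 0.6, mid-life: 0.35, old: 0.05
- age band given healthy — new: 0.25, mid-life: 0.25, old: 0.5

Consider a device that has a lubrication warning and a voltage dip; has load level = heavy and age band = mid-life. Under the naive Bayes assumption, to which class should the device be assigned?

healthy

faulty: 0.35 × 0.1 × 0.3 × 0.95 × 0.35 = 0.00349125
healthy: 0.65 × 0.7 × 0.05 × 0.8 × 0.25 = 0.00455
Highest score → healthy.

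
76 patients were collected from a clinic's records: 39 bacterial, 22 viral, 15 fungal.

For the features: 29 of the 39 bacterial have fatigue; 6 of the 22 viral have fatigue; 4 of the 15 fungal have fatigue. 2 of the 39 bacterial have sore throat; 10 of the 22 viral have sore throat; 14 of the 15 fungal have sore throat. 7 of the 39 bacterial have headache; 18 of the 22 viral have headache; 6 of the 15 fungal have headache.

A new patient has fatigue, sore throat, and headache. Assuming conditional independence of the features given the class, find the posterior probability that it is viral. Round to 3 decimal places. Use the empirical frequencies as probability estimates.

0.559

bacterial: (39/76) × (29/39) × (2/39) × (7/39) ≈ 0.00351223
viral: (22/76) × (6/22) × (10/22) × (18/22) ≈ 0.0293606
fungal: (15/76) × (4/15) × (14/15) × (6/15) ≈ 0.0196491
P(viral | x) = 0.0293606 / 0.05252193 ≈ 0.559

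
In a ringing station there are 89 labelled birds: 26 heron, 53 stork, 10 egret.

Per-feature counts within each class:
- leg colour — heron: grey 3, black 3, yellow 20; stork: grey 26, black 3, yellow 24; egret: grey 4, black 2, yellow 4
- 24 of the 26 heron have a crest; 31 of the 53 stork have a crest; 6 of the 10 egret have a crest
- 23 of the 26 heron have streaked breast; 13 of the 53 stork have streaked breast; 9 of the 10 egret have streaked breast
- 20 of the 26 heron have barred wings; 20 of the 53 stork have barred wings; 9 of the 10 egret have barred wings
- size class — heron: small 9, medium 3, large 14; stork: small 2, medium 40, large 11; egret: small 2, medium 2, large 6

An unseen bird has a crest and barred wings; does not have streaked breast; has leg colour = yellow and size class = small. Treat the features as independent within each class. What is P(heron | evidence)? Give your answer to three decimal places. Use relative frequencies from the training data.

heron: (26/89) × (20/26) × (24/26) × (3/26) × (20/26) × (9/26) ≈ 0.00637311
stork: (53/89) × (24/53) × (31/53) × (40/53) × (20/53) × (2/53) ≈ 0.00169512
egret: (10/89) × (4/10) × (6/10) × (1/10) × (9/10) × (2/10) ≈ 0.000485393
P(heron | x) = 0.00637311 / 0.008553623 ≈ 0.745

0.745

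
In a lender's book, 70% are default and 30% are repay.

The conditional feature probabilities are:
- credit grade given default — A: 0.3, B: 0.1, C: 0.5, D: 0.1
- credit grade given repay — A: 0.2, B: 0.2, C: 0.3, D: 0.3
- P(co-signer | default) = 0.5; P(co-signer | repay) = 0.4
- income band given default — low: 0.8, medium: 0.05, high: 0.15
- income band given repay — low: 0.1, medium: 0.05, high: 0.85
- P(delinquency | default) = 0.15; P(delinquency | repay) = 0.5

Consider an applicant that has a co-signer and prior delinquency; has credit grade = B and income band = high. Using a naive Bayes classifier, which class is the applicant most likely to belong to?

default: 0.7 × 0.1 × 0.5 × 0.15 × 0.15 = 0.0007875
repay: 0.3 × 0.2 × 0.4 × 0.85 × 0.5 = 0.0102
Highest score → repay.

repay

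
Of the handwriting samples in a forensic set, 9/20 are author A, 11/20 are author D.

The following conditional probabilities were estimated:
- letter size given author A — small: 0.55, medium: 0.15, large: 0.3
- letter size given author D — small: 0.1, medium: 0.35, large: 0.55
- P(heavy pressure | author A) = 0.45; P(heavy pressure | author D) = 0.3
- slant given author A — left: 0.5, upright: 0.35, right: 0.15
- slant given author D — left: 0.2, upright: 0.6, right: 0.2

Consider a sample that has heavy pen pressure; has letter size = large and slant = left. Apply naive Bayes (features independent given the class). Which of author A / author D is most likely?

author A: 0.45 × 0.3 × 0.45 × 0.5 = 0.030375
author D: 0.55 × 0.55 × 0.3 × 0.2 = 0.01815
Highest score → author A.

author A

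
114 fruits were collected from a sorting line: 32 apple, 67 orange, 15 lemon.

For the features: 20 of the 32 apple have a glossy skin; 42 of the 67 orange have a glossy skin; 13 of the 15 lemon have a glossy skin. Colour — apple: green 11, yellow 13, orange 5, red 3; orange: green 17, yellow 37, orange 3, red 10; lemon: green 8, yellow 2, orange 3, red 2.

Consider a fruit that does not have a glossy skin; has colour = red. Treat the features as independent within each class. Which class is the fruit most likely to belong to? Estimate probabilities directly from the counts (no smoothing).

apple: (32/114) × (12/32) × (3/32) ≈ 0.00986842
orange: (67/114) × (25/67) × (10/67) ≈ 0.0327311
lemon: (15/114) × (2/15) × (2/15) ≈ 0.00233918
Highest score → orange.

orange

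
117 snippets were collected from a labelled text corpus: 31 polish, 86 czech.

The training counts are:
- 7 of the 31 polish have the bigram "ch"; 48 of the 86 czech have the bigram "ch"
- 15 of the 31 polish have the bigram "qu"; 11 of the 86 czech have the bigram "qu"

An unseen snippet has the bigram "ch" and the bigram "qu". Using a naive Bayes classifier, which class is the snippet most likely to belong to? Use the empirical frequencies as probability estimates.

polish: (31/117) × (7/31) × (15/31) ≈ 0.0289495
czech: (86/117) × (48/86) × (11/86) ≈ 0.0524747
Highest score → czech.

czech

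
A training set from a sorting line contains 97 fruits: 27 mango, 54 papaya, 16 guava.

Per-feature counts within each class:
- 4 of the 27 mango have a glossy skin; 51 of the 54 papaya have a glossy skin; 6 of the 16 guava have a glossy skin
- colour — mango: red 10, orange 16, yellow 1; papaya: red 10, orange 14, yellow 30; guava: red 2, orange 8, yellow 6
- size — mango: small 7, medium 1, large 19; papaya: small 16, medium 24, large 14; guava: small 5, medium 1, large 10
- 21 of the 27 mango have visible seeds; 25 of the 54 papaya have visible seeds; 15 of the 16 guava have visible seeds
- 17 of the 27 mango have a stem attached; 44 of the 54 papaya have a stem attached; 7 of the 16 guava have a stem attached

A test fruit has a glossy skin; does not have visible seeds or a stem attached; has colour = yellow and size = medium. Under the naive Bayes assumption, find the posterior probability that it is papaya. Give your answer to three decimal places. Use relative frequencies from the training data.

0.996

mango: (27/97) × (4/27) × (1/27) × (1/27) × (6/27) × (10/27) ≈ 0.00000465569
papaya: (54/97) × (51/54) × (30/54) × (24/54) × (29/54) × (10/54) ≈ 0.0129108
guava: (16/97) × (6/16) × (6/16) × (1/16) × (1/16) × (9/16) ≈ 0.0000509675
P(papaya | x) = 0.0129108 / 0.01296642319 ≈ 0.996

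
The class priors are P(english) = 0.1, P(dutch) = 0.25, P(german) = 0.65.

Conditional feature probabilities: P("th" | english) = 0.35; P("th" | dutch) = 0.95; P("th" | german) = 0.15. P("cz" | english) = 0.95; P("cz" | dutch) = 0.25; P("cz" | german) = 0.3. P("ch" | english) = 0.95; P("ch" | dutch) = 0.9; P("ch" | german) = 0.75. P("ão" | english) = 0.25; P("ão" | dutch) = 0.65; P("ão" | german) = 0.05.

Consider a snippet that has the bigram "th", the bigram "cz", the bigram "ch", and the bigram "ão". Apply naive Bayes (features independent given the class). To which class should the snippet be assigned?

english: 0.1 × 0.35 × 0.95 × 0.95 × 0.25 = 0.007896875
dutch: 0.25 × 0.95 × 0.25 × 0.9 × 0.65 = 0.034734375
german: 0.65 × 0.15 × 0.3 × 0.75 × 0.05 = 0.001096875
Highest score → dutch.

dutch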